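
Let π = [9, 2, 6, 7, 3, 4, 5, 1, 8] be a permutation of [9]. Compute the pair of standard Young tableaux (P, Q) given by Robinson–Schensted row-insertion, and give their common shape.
P = [1, 3, 4, 5, 8] / [2, 7] / [6] / [9];  Q = [1, 3, 4, 7, 9] / [2, 6] / [5] / [8];  common shape = (5, 2, 1, 1)

Row-insert the values π_1, π_2, … into P one at a time, bumping the leftmost entry strictly greater than the inserted value down to the next row. The recording tableau Q records, in position (i, j), the step at which that cell was added to P.
  Insert 9 (step 1): P = [9];  Q = [1]
  Insert 2 (step 2): P = [2] / [9];  Q = [1] / [2]
  Insert 6 (step 3): P = [2, 6] / [9];  Q = [1, 3] / [2]
  Insert 7 (step 4): P = [2, 6, 7] / [9];  Q = [1, 3, 4] / [2]
  Insert 3 (step 5): P = [2, 3, 7] / [6] / [9];  Q = [1, 3, 4] / [2] / [5]
  Insert 4 (step 6): P = [2, 3, 4] / [6, 7] / [9];  Q = [1, 3, 4] / [2, 6] / [5]
  Insert 5 (step 7): P = [2, 3, 4, 5] / [6, 7] / [9];  Q = [1, 3, 4, 7] / [2, 6] / [5]
  Insert 1 (step 8): P = [1, 3, 4, 5] / [2, 7] / [6] / [9];  Q = [1, 3, 4, 7] / [2, 6] / [5] / [8]
  Insert 8 (step 9): P = [1, 3, 4, 5, 8] / [2, 7] / [6] / [9];  Q = [1, 3, 4, 7, 9] / [2, 6] / [5] / [8]
Final shape: (5, 2, 1, 1).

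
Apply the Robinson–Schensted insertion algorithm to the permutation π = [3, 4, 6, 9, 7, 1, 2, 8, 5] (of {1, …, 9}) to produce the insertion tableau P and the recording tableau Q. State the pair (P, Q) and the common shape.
P = [1, 2, 5, 7, 8] / [3, 4, 6] / [9];  Q = [1, 2, 3, 4, 8] / [5, 7, 9] / [6];  common shape = (5, 3, 1)

Row-insert the values π_1, π_2, … into P one at a time, bumping the leftmost entry strictly greater than the inserted value down to the next row. The recording tableau Q records, in position (i, j), the step at which that cell was added to P.
  Insert 3 (step 1): P = [3];  Q = [1]
  Insert 4 (step 2): P = [3, 4];  Q = [1, 2]
  Insert 6 (step 3): P = [3, 4, 6];  Q = [1, 2, 3]
  Insert 9 (step 4): P = [3, 4, 6, 9];  Q = [1, 2, 3, 4]
  Insert 7 (step 5): P = [3, 4, 6, 7] / [9];  Q = [1, 2, 3, 4] / [5]
  Insert 1 (step 6): P = [1, 4, 6, 7] / [3] / [9];  Q = [1, 2, 3, 4] / [5] / [6]
  Insert 2 (step 7): P = [1, 2, 6, 7] / [3, 4] / [9];  Q = [1, 2, 3, 4] / [5, 7] / [6]
  Insert 8 (step 8): P = [1, 2, 6, 7, 8] / [3, 4] / [9];  Q = [1, 2, 3, 4, 8] / [5, 7] / [6]
  Insert 5 (step 9): P = [1, 2, 5, 7, 8] / [3, 4, 6] / [9];  Q = [1, 2, 3, 4, 8] / [5, 7, 9] / [6]
Final shape: (5, 3, 1).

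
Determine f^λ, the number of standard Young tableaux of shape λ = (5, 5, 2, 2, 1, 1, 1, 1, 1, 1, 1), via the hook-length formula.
# SYT of shape (5, 5, 2, 2, 1, 1, 1, 1, 1, 1, 1) = 44341440

Hook-length formula: f^λ = n! / Π hook(c), product over all cells c of the Young diagram. For λ = (5, 5, 2, 2, 1, 1, 1, 1, 1, 1, 1), n = 21 boxes. Hook lengths by row (left-to-right, top-to-bottom): [15, 7, 4, 3, 2]; [14, 6, 3, 2, 1]; [10, 2]; [9, 1]; [7]; [6]; [5]; [4]; [3]; [2]; [1]. Product of hooks = 1152216576000. So f^λ = 21! / 1152216576000 = 51090942171709440000 / 1152216576000 = 44341440.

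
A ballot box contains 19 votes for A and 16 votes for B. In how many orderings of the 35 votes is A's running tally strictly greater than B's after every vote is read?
Strict-lead orderings = 347993910

Total orderings of the 35 votes with 19 for A: C(35, 19) = 4059928950. By the Bertrand ballot formula (Cycle Lemma / reflection principle), the number of orderings in which A is strictly ahead of B throughout is (p − q)/(p + q) · C(p + q, p) = (19 − 16)/(19 + 16) · 4059928950 = 347993910.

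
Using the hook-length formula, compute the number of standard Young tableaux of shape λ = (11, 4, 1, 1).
# SYT of shape (11, 4, 1, 1) = 70720

Hook-length formula: f^λ = n! / Π hook(c), product over all cells c of the Young diagram. For λ = (11, 4, 1, 1), n = 17 boxes. Hook lengths by row (left-to-right, top-to-bottom): [14, 11, 10, 9, 7, 6, 5, 4, 3, 2, 1]; [6, 3, 2, 1]; [2]; [1]. Product of hooks = 5029516800. So f^λ = 17! / 5029516800 = 355687428096000 / 5029516800 = 70720.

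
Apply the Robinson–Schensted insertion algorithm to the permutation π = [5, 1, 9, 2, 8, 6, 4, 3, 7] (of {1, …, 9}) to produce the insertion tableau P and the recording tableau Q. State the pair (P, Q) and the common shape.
P = [1, 2, 3, 7] / [4, 6] / [5] / [8] / [9];  Q = [1, 3, 5, 9] / [2, 4] / [6] / [7] / [8];  common shape = (4, 2, 1, 1, 1)

Row-insert the values π_1, π_2, … into P one at a time, bumping the leftmost entry strictly greater than the inserted value down to the next row. The recording tableau Q records, in position (i, j), the step at which that cell was added to P.
  Insert 5 (step 1): P = [5];  Q = [1]
  Insert 1 (step 2): P = [1] / [5];  Q = [1] / [2]
  Insert 9 (step 3): P = [1, 9] / [5];  Q = [1, 3] / [2]
  Insert 2 (step 4): P = [1, 2] / [5, 9];  Q = [1, 3] / [2, 4]
  Insert 8 (step 5): P = [1, 2, 8] / [5, 9];  Q = [1, 3, 5] / [2, 4]
  Insert 6 (step 6): P = [1, 2, 6] / [5, 8] / [9];  Q = [1, 3, 5] / [2, 4] / [6]
  Insert 4 (step 7): P = [1, 2, 4] / [5, 6] / [8] / [9];  Q = [1, 3, 5] / [2, 4] / [6] / [7]
  Insert 3 (step 8): P = [1, 2, 3] / [4, 6] / [5] / [8] / [9];  Q = [1, 3, 5] / [2, 4] / [6] / [7] / [8]
  Insert 7 (step 9): P = [1, 2, 3, 7] / [4, 6] / [5] / [8] / [9];  Q = [1, 3, 5, 9] / [2, 4] / [6] / [7] / [8]
Final shape: (4, 2, 1, 1, 1).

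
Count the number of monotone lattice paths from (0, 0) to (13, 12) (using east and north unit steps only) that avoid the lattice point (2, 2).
Number of paths = 3084004

Total paths from (0, 0) to (13, 12): C(25, 13) = 5200300. Paths through (2, 2): (paths (0, 0) → (2, 2)) × (paths (2, 2) → (13, 12)) = C(4, 2) · C(21, 11) = 6 · 352716 = 2116296. Avoidance count = 5200300 − 2116296 = 3084004.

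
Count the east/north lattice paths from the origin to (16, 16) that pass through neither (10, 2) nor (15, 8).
Number of paths = 594383832

Inclusion–exclusion. Total paths: C(32, 16) = 601080390. Through P₁: C(12, 10)·C(20, 6) = 2558160. Through P₂: C(23, 15)·C(9, 1) = 4412826. Since P₁ is strictly southwest of P₂, a monotone path through both must visit P₁ then P₂; paths through both = C(12, 10)·C(11, 5)·C(9, 1) = 274428. Avoid both = 601080390 − 2558160 − 4412826 + 274428 = 594383832.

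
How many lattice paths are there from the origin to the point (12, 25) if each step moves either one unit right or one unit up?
Number of paths = 1852482996

A monotone lattice path from (0, 0) to (12, 25) consists of 12 east steps and 25 north steps in some order, so it is determined by which 12 of the 37 steps are east. The count is C(37, 12) = 1852482996.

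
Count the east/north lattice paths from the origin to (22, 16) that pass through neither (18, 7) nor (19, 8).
Number of paths = 21688592555

Inclusion–exclusion. Total paths: C(38, 22) = 22239974430. Through P₁: C(25, 18)·C(13, 4) = 343700500. Through P₂: C(27, 19)·C(11, 3) = 366312375. Since P₁ is strictly southwest of P₂, a monotone path through both must visit P₁ then P₂; paths through both = C(25, 18)·C(2, 1)·C(11, 3) = 158631000. Avoid both = 22239974430 − 343700500 − 366312375 + 158631000 = 21688592555.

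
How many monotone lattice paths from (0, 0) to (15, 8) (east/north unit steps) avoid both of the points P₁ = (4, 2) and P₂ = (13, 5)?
Number of paths = 251994

Inclusion–exclusion. Total paths: C(23, 15) = 490314. Through P₁: C(6, 4)·C(17, 11) = 185640. Through P₂: C(18, 13)·C(5, 2) = 85680. Since P₁ is strictly southwest of P₂, a monotone path through both must visit P₁ then P₂; paths through both = C(6, 4)·C(12, 9)·C(5, 2) = 33000. Avoid both = 490314 − 185640 − 85680 + 33000 = 251994.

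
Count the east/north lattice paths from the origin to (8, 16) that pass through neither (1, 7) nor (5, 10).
Number of paths = 415219

Inclusion–exclusion. Total paths: C(24, 8) = 735471. Through P₁: C(8, 1)·C(16, 7) = 91520. Through P₂: C(15, 5)·C(9, 3) = 252252. Since P₁ is strictly southwest of P₂, a monotone path through both must visit P₁ then P₂; paths through both = C(8, 1)·C(7, 4)·C(9, 3) = 23520. Avoid both = 735471 − 91520 − 252252 + 23520 = 415219.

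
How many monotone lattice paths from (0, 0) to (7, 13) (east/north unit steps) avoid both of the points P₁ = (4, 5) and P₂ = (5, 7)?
Number of paths = 45138

Inclusion–exclusion. Total paths: C(20, 7) = 77520. Through P₁: C(9, 4)·C(11, 3) = 20790. Through P₂: C(12, 5)·C(8, 2) = 22176. Since P₁ is strictly southwest of P₂, a monotone path through both must visit P₁ then P₂; paths through both = C(9, 4)·C(3, 1)·C(8, 2) = 10584. Avoid both = 77520 − 20790 − 22176 + 10584 = 45138.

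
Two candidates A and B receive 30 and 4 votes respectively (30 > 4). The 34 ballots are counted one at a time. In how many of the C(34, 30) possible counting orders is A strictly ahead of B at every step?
Strict-lead orderings = 35464

Total orderings of the 34 votes with 30 for A: C(34, 30) = 46376. By the Bertrand ballot formula (Cycle Lemma / reflection principle), the number of orderings in which A is strictly ahead of B throughout is (p − q)/(p + q) · C(p + q, p) = (30 − 4)/(30 + 4) · 46376 = 35464.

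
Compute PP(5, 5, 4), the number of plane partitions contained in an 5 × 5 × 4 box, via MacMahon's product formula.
PP(5, 5, 4) = 16818516

Evaluate the triple product over i = 1..5, j = 1..5, k = 1..4. The factors are (2/1) · (3/2) · (4/3) · (5/4) · (3/2) · (4/3) · (5/4) · (6/5) · … (100 factors total). The numerators and denominators telescope so the product is an integer; carrying out the multiplication exactly gives PP(5, 5, 4) = 16818516.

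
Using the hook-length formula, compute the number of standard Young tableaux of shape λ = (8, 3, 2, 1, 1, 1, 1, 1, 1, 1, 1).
# SYT of shape (8, 3, 2, 1, 1, 1, 1, 1, 1, 1, 1) = 25865840

Hook-length formula: f^λ = n! / Π hook(c), product over all cells c of the Young diagram. For λ = (8, 3, 2, 1, 1, 1, 1, 1, 1, 1, 1), n = 21 boxes. Hook lengths by row (left-to-right, top-to-bottom): [18, 9, 7, 5, 4, 3, 2, 1]; [12, 3, 1]; [10, 1]; [8]; [7]; [6]; [5]; [4]; [3]; [2]; [1]. Product of hooks = 1975228416000. So f^λ = 21! / 1975228416000 = 51090942171709440000 / 1975228416000 = 25865840.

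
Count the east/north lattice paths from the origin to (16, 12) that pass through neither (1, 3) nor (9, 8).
Number of paths = 18868279

Inclusion–exclusion. Total paths: C(28, 16) = 30421755. Through P₁: C(4, 1)·C(24, 15) = 5230016. Through P₂: C(17, 9)·C(11, 7) = 8022300. Since P₁ is strictly southwest of P₂, a monotone path through both must visit P₁ then P₂; paths through both = C(4, 1)·C(13, 8)·C(11, 7) = 1698840. Avoid both = 30421755 − 5230016 − 8022300 + 1698840 = 18868279.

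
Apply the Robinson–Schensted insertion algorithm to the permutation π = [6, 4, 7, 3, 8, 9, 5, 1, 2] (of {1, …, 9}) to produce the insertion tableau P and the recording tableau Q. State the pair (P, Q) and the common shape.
P = [1, 2, 8, 9] / [3, 5] / [4, 7] / [6];  Q = [1, 3, 5, 6] / [2, 7] / [4, 9] / [8];  common shape = (4, 2, 2, 1)

Row-insert the values π_1, π_2, … into P one at a time, bumping the leftmost entry strictly greater than the inserted value down to the next row. The recording tableau Q records, in position (i, j), the step at which that cell was added to P.
  Insert 6 (step 1): P = [6];  Q = [1]
  Insert 4 (step 2): P = [4] / [6];  Q = [1] / [2]
  Insert 7 (step 3): P = [4, 7] / [6];  Q = [1, 3] / [2]
  Insert 3 (step 4): P = [3, 7] / [4] / [6];  Q = [1, 3] / [2] / [4]
  Insert 8 (step 5): P = [3, 7, 8] / [4] / [6];  Q = [1, 3, 5] / [2] / [4]
  Insert 9 (step 6): P = [3, 7, 8, 9] / [4] / [6];  Q = [1, 3, 5, 6] / [2] / [4]
  Insert 5 (step 7): P = [3, 5, 8, 9] / [4, 7] / [6];  Q = [1, 3, 5, 6] / [2, 7] / [4]
  Insert 1 (step 8): P = [1, 5, 8, 9] / [3, 7] / [4] / [6];  Q = [1, 3, 5, 6] / [2, 7] / [4] / [8]
  Insert 2 (step 9): P = [1, 2, 8, 9] / [3, 5] / [4, 7] / [6];  Q = [1, 3, 5, 6] / [2, 7] / [4, 9] / [8]
Final shape: (4, 2, 2, 1).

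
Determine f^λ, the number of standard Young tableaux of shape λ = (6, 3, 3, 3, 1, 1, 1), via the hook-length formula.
# SYT of shape (6, 3, 3, 3, 1, 1, 1) = 5469750

Hook-length formula: f^λ = n! / Π hook(c), product over all cells c of the Young diagram. For λ = (6, 3, 3, 3, 1, 1, 1), n = 18 boxes. Hook lengths by row (left-to-right, top-to-bottom): [12, 8, 7, 3, 2, 1]; [8, 4, 3]; [7, 3, 2]; [6, 2, 1]; [3]; [2]; [1]. Product of hooks = 1170505728. So f^λ = 18! / 1170505728 = 6402373705728000 / 1170505728 = 5469750.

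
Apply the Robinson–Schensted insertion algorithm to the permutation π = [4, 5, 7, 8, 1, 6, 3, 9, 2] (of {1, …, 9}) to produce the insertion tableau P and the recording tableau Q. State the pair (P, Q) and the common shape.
P = [1, 2, 6, 8, 9] / [3, 5] / [4] / [7];  Q = [1, 2, 3, 4, 8] / [5, 6] / [7] / [9];  common shape = (5, 2, 1, 1)

Row-insert the values π_1, π_2, … into P one at a time, bumping the leftmost entry strictly greater than the inserted value down to the next row. The recording tableau Q records, in position (i, j), the step at which that cell was added to P.
  Insert 4 (step 1): P = [4];  Q = [1]
  Insert 5 (step 2): P = [4, 5];  Q = [1, 2]
  Insert 7 (step 3): P = [4, 5, 7];  Q = [1, 2, 3]
  Insert 8 (step 4): P = [4, 5, 7, 8];  Q = [1, 2, 3, 4]
  Insert 1 (step 5): P = [1, 5, 7, 8] / [4];  Q = [1, 2, 3, 4] / [5]
  Insert 6 (step 6): P = [1, 5, 6, 8] / [4, 7];  Q = [1, 2, 3, 4] / [5, 6]
  Insert 3 (step 7): P = [1, 3, 6, 8] / [4, 5] / [7];  Q = [1, 2, 3, 4] / [5, 6] / [7]
  Insert 9 (step 8): P = [1, 3, 6, 8, 9] / [4, 5] / [7];  Q = [1, 2, 3, 4, 8] / [5, 6] / [7]
  Insert 2 (step 9): P = [1, 2, 6, 8, 9] / [3, 5] / [4] / [7];  Q = [1, 2, 3, 4, 8] / [5, 6] / [7] / [9]
Final shape: (5, 2, 1, 1).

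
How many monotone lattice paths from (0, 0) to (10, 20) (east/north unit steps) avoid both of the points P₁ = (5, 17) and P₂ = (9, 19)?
Number of paths = 15546531

Inclusion–exclusion. Total paths: C(30, 10) = 30045015. Through P₁: C(22, 5)·C(8, 5) = 1474704. Through P₂: C(28, 9)·C(2, 1) = 13813800. Since P₁ is strictly southwest of P₂, a monotone path through both must visit P₁ then P₂; paths through both = C(22, 5)·C(6, 4)·C(2, 1) = 790020. Avoid both = 30045015 − 1474704 − 13813800 + 790020 = 15546531.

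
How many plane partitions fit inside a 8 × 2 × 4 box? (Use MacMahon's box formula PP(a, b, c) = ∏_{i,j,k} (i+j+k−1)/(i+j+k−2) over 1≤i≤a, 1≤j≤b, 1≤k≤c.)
PP(8, 2, 4) = 70785

Evaluate the triple product over i = 1..8, j = 1..2, k = 1..4. The factors are (2/1) · (3/2) · (4/3) · (5/4) · (3/2) · (4/3) · (5/4) · (6/5) · … (64 factors total). The numerators and denominators telescope so the product is an integer; carrying out the multiplication exactly gives PP(8, 2, 4) = 70785.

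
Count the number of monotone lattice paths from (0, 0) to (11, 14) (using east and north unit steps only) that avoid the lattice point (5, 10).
Number of paths = 3826770

Total paths from (0, 0) to (11, 14): C(25, 11) = 4457400. Paths through (5, 10): (paths (0, 0) → (5, 10)) × (paths (5, 10) → (11, 14)) = C(15, 5) · C(10, 6) = 3003 · 210 = 630630. Avoidance count = 4457400 − 630630 = 3826770.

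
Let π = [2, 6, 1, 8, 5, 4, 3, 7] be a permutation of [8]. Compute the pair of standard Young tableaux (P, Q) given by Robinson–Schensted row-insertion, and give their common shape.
P = [1, 3, 7] / [2, 4, 8] / [5] / [6];  Q = [1, 2, 4] / [3, 5, 8] / [6] / [7];  common shape = (3, 3, 1, 1)

Row-insert the values π_1, π_2, … into P one at a time, bumping the leftmost entry strictly greater than the inserted value down to the next row. The recording tableau Q records, in position (i, j), the step at which that cell was added to P.
  Insert 2 (step 1): P = [2];  Q = [1]
  Insert 6 (step 2): P = [2, 6];  Q = [1, 2]
  Insert 1 (step 3): P = [1, 6] / [2];  Q = [1, 2] / [3]
  Insert 8 (step 4): P = [1, 6, 8] / [2];  Q = [1, 2, 4] / [3]
  Insert 5 (step 5): P = [1, 5, 8] / [2, 6];  Q = [1, 2, 4] / [3, 5]
  Insert 4 (step 6): P = [1, 4, 8] / [2, 5] / [6];  Q = [1, 2, 4] / [3, 5] / [6]
  Insert 3 (step 7): P = [1, 3, 8] / [2, 4] / [5] / [6];  Q = [1, 2, 4] / [3, 5] / [6] / [7]
  Insert 7 (step 8): P = [1, 3, 7] / [2, 4, 8] / [5] / [6];  Q = [1, 2, 4] / [3, 5, 8] / [6] / [7]
Final shape: (3, 3, 1, 1).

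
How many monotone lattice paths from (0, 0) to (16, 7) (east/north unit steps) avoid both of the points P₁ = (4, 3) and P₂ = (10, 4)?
Number of paths = 117953

Inclusion–exclusion. Total paths: C(23, 16) = 245157. Through P₁: C(7, 4)·C(16, 12) = 63700. Through P₂: C(14, 10)·C(9, 6) = 84084. Since P₁ is strictly southwest of P₂, a monotone path through both must visit P₁ then P₂; paths through both = C(7, 4)·C(7, 6)·C(9, 6) = 20580. Avoid both = 245157 − 63700 − 84084 + 20580 = 117953.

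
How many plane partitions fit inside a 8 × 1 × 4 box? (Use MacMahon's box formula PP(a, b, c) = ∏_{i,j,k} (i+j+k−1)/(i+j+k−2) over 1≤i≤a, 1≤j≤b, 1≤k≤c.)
PP(8, 1, 4) = 495

Evaluate the triple product over i = 1..8, j = 1..1, k = 1..4. The factors are (2/1) · (3/2) · (4/3) · (5/4) · (3/2) · (4/3) · (5/4) · (6/5) · … (32 factors total). The numerators and denominators telescope so the product is an integer; carrying out the multiplication exactly gives PP(8, 1, 4) = 495.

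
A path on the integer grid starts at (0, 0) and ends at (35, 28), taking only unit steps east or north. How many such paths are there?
Number of paths = 629308289804197437

A monotone lattice path from (0, 0) to (35, 28) consists of 35 east steps and 28 north steps in some order, so it is determined by which 35 of the 63 steps are east. The count is C(63, 35) = 629308289804197437.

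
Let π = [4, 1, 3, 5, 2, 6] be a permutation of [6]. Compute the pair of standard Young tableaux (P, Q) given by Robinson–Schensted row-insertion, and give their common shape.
P = [1, 2, 5, 6] / [3] / [4];  Q = [1, 3, 4, 6] / [2] / [5];  common shape = (4, 1, 1)

Row-insert the values π_1, π_2, … into P one at a time, bumping the leftmost entry strictly greater than the inserted value down to the next row. The recording tableau Q records, in position (i, j), the step at which that cell was added to P.
  Insert 4 (step 1): P = [4];  Q = [1]
  Insert 1 (step 2): P = [1] / [4];  Q = [1] / [2]
  Insert 3 (step 3): P = [1, 3] / [4];  Q = [1, 3] / [2]
  Insert 5 (step 4): P = [1, 3, 5] / [4];  Q = [1, 3, 4] / [2]
  Insert 2 (step 5): P = [1, 2, 5] / [3] / [4];  Q = [1, 3, 4] / [2] / [5]
  Insert 6 (step 6): P = [1, 2, 5, 6] / [3] / [4];  Q = [1, 3, 4, 6] / [2] / [5]
Final shape: (4, 1, 1).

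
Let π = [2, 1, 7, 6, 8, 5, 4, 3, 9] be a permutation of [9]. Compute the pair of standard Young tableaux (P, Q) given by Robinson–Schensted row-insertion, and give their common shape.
P = [1, 3, 8, 9] / [2, 4] / [5] / [6] / [7];  Q = [1, 3, 5, 9] / [2, 4] / [6] / [7] / [8];  common shape = (4, 2, 1, 1, 1)

Row-insert the values π_1, π_2, … into P one at a time, bumping the leftmost entry strictly greater than the inserted value down to the next row. The recording tableau Q records, in position (i, j), the step at which that cell was added to P.
  Insert 2 (step 1): P = [2];  Q = [1]
  Insert 1 (step 2): P = [1] / [2];  Q = [1] / [2]
  Insert 7 (step 3): P = [1, 7] / [2];  Q = [1, 3] / [2]
  Insert 6 (step 4): P = [1, 6] / [2, 7];  Q = [1, 3] / [2, 4]
  Insert 8 (step 5): P = [1, 6, 8] / [2, 7];  Q = [1, 3, 5] / [2, 4]
  Insert 5 (step 6): P = [1, 5, 8] / [2, 6] / [7];  Q = [1, 3, 5] / [2, 4] / [6]
  Insert 4 (step 7): P = [1, 4, 8] / [2, 5] / [6] / [7];  Q = [1, 3, 5] / [2, 4] / [6] / [7]
  Insert 3 (step 8): P = [1, 3, 8] / [2, 4] / [5] / [6] / [7];  Q = [1, 3, 5] / [2, 4] / [6] / [7] / [8]
  Insert 9 (step 9): P = [1, 3, 8, 9] / [2, 4] / [5] / [6] / [7];  Q = [1, 3, 5, 9] / [2, 4] / [6] / [7] / [8]
Final shape: (4, 2, 1, 1, 1).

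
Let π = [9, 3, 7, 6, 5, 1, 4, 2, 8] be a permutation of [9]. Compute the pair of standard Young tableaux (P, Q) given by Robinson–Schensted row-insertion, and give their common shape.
P = [1, 2, 8] / [3, 4] / [5] / [6] / [7] / [9];  Q = [1, 3, 9] / [2, 7] / [4] / [5] / [6] / [8];  common shape = (3, 2, 1, 1, 1, 1)

Row-insert the values π_1, π_2, … into P one at a time, bumping the leftmost entry strictly greater than the inserted value down to the next row. The recording tableau Q records, in position (i, j), the step at which that cell was added to P.
  Insert 9 (step 1): P = [9];  Q = [1]
  Insert 3 (step 2): P = [3] / [9];  Q = [1] / [2]
  Insert 7 (step 3): P = [3, 7] / [9];  Q = [1, 3] / [2]
  Insert 6 (step 4): P = [3, 6] / [7] / [9];  Q = [1, 3] / [2] / [4]
  Insert 5 (step 5): P = [3, 5] / [6] / [7] / [9];  Q = [1, 3] / [2] / [4] / [5]
  Insert 1 (step 6): P = [1, 5] / [3] / [6] / [7] / [9];  Q = [1, 3] / [2] / [4] / [5] / [6]
  Insert 4 (step 7): P = [1, 4] / [3, 5] / [6] / [7] / [9];  Q = [1, 3] / [2, 7] / [4] / [5] / [6]
  Insert 2 (step 8): P = [1, 2] / [3, 4] / [5] / [6] / [7] / [9];  Q = [1, 3] / [2, 7] / [4] / [5] / [6] / [8]
  Insert 8 (step 9): P = [1, 2, 8] / [3, 4] / [5] / [6] / [7] / [9];  Q = [1, 3, 9] / [2, 7] / [4] / [5] / [6] / [8]
Final shape: (3, 2, 1, 1, 1, 1).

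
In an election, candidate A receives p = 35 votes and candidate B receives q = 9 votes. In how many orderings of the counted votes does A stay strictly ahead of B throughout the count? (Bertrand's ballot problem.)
Strict-lead orderings = 418913482

Total orderings of the 44 votes with 35 for A: C(44, 35) = 708930508. By the Bertrand ballot formula (Cycle Lemma / reflection principle), the number of orderings in which A is strictly ahead of B throughout is (p − q)/(p + q) · C(p + q, p) = (35 − 9)/(35 + 9) · 708930508 = 418913482.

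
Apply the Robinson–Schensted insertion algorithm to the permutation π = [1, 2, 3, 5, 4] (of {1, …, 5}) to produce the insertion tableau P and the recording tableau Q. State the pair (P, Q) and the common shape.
P = [1, 2, 3, 4] / [5];  Q = [1, 2, 3, 4] / [5];  common shape = (4, 1)

Row-insert the values π_1, π_2, … into P one at a time, bumping the leftmost entry strictly greater than the inserted value down to the next row. The recording tableau Q records, in position (i, j), the step at which that cell was added to P.
  Insert 1 (step 1): P = [1];  Q = [1]
  Insert 2 (step 2): P = [1, 2];  Q = [1, 2]
  Insert 3 (step 3): P = [1, 2, 3];  Q = [1, 2, 3]
  Insert 5 (step 4): P = [1, 2, 3, 5];  Q = [1, 2, 3, 4]
  Insert 4 (step 5): P = [1, 2, 3, 4] / [5];  Q = [1, 2, 3, 4] / [5]
Final shape: (4, 1).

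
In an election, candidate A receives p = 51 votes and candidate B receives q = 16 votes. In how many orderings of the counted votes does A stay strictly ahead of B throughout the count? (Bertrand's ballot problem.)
Strict-lead orderings = 587053378171260

Total orderings of the 67 votes with 51 for A: C(67, 51) = 1123787895356412. By the Bertrand ballot formula (Cycle Lemma / reflection principle), the number of orderings in which A is strictly ahead of B throughout is (p − q)/(p + q) · C(p + q, p) = (51 − 16)/(51 + 16) · 1123787895356412 = 587053378171260.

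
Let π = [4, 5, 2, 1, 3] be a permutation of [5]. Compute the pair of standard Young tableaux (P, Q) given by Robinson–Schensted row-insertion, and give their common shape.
P = [1, 3] / [2, 5] / [4];  Q = [1, 2] / [3, 5] / [4];  common shape = (2, 2, 1)

Row-insert the values π_1, π_2, … into P one at a time, bumping the leftmost entry strictly greater than the inserted value down to the next row. The recording tableau Q records, in position (i, j), the step at which that cell was added to P.
  Insert 4 (step 1): P = [4];  Q = [1]
  Insert 5 (step 2): P = [4, 5];  Q = [1, 2]
  Insert 2 (step 3): P = [2, 5] / [4];  Q = [1, 2] / [3]
  Insert 1 (step 4): P = [1, 5] / [2] / [4];  Q = [1, 2] / [3] / [4]
  Insert 3 (step 5): P = [1, 3] / [2, 5] / [4];  Q = [1, 2] / [3, 5] / [4]
Final shape: (2, 2, 1).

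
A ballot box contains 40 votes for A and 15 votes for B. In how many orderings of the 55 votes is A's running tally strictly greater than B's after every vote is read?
Strict-lead orderings = 5408954784450

Total orderings of the 55 votes with 40 for A: C(55, 40) = 11899700525790. By the Bertrand ballot formula (Cycle Lemma / reflection principle), the number of orderings in which A is strictly ahead of B throughout is (p − q)/(p + q) · C(p + q, p) = (40 − 15)/(40 + 15) · 11899700525790 = 5408954784450.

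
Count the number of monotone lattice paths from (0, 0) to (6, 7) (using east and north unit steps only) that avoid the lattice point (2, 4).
Number of paths = 1191

Total paths from (0, 0) to (6, 7): C(13, 6) = 1716. Paths through (2, 4): (paths (0, 0) → (2, 4)) × (paths (2, 4) → (6, 7)) = C(6, 2) · C(7, 4) = 15 · 35 = 525. Avoidance count = 1716 − 525 = 1191.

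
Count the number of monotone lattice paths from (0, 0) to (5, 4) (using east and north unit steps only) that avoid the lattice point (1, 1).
Number of paths = 56

Total paths from (0, 0) to (5, 4): C(9, 5) = 126. Paths through (1, 1): (paths (0, 0) → (1, 1)) × (paths (1, 1) → (5, 4)) = C(2, 1) · C(7, 4) = 2 · 35 = 70. Avoidance count = 126 − 70 = 56.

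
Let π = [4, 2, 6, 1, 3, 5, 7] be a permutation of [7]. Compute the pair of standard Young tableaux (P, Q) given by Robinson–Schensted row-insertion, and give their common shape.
P = [1, 3, 5, 7] / [2, 6] / [4];  Q = [1, 3, 6, 7] / [2, 5] / [4];  common shape = (4, 2, 1)

Row-insert the values π_1, π_2, … into P one at a time, bumping the leftmost entry strictly greater than the inserted value down to the next row. The recording tableau Q records, in position (i, j), the step at which that cell was added to P.
  Insert 4 (step 1): P = [4];  Q = [1]
  Insert 2 (step 2): P = [2] / [4];  Q = [1] / [2]
  Insert 6 (step 3): P = [2, 6] / [4];  Q = [1, 3] / [2]
  Insert 1 (step 4): P = [1, 6] / [2] / [4];  Q = [1, 3] / [2] / [4]
  Insert 3 (step 5): P = [1, 3] / [2, 6] / [4];  Q = [1, 3] / [2, 5] / [4]
  Insert 5 (step 6): P = [1, 3, 5] / [2, 6] / [4];  Q = [1, 3, 6] / [2, 5] / [4]
  Insert 7 (step 7): P = [1, 3, 5, 7] / [2, 6] / [4];  Q = [1, 3, 6, 7] / [2, 5] / [4]
Final shape: (4, 2, 1).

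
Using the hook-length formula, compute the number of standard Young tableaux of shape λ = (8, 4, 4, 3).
# SYT of shape (8, 4, 4, 3) = 8465184

Hook-length formula: f^λ = n! / Π hook(c), product over all cells c of the Young diagram. For λ = (8, 4, 4, 3), n = 19 boxes. Hook lengths by row (left-to-right, top-to-bottom): [11, 10, 9, 7, 4, 3, 2, 1]; [6, 5, 4, 2]; [5, 4, 3, 1]; [3, 2, 1]. Product of hooks = 14370048000. So f^λ = 19! / 14370048000 = 121645100408832000 / 14370048000 = 8465184.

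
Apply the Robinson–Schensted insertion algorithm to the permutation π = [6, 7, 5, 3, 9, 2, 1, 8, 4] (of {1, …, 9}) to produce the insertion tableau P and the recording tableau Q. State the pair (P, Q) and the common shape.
P = [1, 4, 8] / [2, 7] / [3, 9] / [5] / [6];  Q = [1, 2, 5] / [3, 8] / [4, 9] / [6] / [7];  common shape = (3, 2, 2, 1, 1)

Row-insert the values π_1, π_2, … into P one at a time, bumping the leftmost entry strictly greater than the inserted value down to the next row. The recording tableau Q records, in position (i, j), the step at which that cell was added to P.
  Insert 6 (step 1): P = [6];  Q = [1]
  Insert 7 (step 2): P = [6, 7];  Q = [1, 2]
  Insert 5 (step 3): P = [5, 7] / [6];  Q = [1, 2] / [3]
  Insert 3 (step 4): P = [3, 7] / [5] / [6];  Q = [1, 2] / [3] / [4]
  Insert 9 (step 5): P = [3, 7, 9] / [5] / [6];  Q = [1, 2, 5] / [3] / [4]
  Insert 2 (step 6): P = [2, 7, 9] / [3] / [5] / [6];  Q = [1, 2, 5] / [3] / [4] / [6]
  Insert 1 (step 7): P = [1, 7, 9] / [2] / [3] / [5] / [6];  Q = [1, 2, 5] / [3] / [4] / [6] / [7]
  Insert 8 (step 8): P = [1, 7, 8] / [2, 9] / [3] / [5] / [6];  Q = [1, 2, 5] / [3, 8] / [4] / [6] / [7]
  Insert 4 (step 9): P = [1, 4, 8] / [2, 7] / [3, 9] / [5] / [6];  Q = [1, 2, 5] / [3, 8] / [4, 9] / [6] / [7]
Final shape: (3, 2, 2, 1, 1).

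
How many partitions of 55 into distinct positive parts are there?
q(55) = 6378

A partition into distinct parts is a strictly decreasing sequence summing to n. The recurrence d(n, m) = d(n, m−1) + d(n−m, m−1) (use part m at most once) with q(n) = d(n, n) gives q(55) = 6378. (Euler's theorem: # distinct-part partitions = # odd-part partitions.)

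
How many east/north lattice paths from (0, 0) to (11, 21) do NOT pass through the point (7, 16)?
Number of paths = 98134698

Total paths from (0, 0) to (11, 21): C(32, 11) = 129024480. Paths through (7, 16): (paths (0, 0) → (7, 16)) × (paths (7, 16) → (11, 21)) = C(23, 7) · C(9, 4) = 245157 · 126 = 30889782. Avoidance count = 129024480 − 30889782 = 98134698.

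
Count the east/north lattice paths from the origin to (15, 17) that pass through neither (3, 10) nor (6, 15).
Number of paths = 549208112

Inclusion–exclusion. Total paths: C(32, 15) = 565722720. Through P₁: C(13, 3)·C(19, 12) = 14410968. Through P₂: C(21, 6)·C(11, 9) = 2984520. Since P₁ is strictly southwest of P₂, a monotone path through both must visit P₁ then P₂; paths through both = C(13, 3)·C(8, 3)·C(11, 9) = 880880. Avoid both = 565722720 − 14410968 − 2984520 + 880880 = 549208112.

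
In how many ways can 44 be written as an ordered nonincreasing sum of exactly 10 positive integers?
p(44, 10 parts) = 6912

Partitions of n into exactly k parts are in bijection with partitions of n − k into at most k parts (subtract 1 from each part). So p(44, exactly 10) = p(34, parts ≤ 10). Computing via the recurrence p(m, j) = p(m, j−1) + p(m−j, j) gives 6912.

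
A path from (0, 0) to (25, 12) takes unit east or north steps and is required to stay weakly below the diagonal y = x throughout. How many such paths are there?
Number of paths = 997490844

By the reflection principle (André's argument), the number of monotone paths to (25, 12) with n ≤ m that never go above y = x is C(37, 25) − C(37, 26) = 1852482996 − 854992152 = 997490844.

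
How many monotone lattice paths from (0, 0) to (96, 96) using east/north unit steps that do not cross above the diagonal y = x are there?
C_96 = 3721443204405954385563870541379246659709506697378694300

These NE paths below the diagonal are counted by the Catalan number C_n = (1/(n + 1)) · C(2n, n). For n = 96: C_96 = (1/97) · C(192, 96) = 360979990827377575399695442513786925991822149645733347100/97 = 3721443204405954385563870541379246659709506697378694300.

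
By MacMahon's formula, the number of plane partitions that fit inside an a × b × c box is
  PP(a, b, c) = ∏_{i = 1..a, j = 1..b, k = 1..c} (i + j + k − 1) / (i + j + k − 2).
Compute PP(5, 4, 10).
PP(5, 4, 10) = 98561919456

Evaluate the triple product over i = 1..5, j = 1..4, k = 1..10. The factors are (2/1) · (3/2) · (4/3) · (5/4) · (6/5) · (7/6) · (8/7) · (9/8) · … (200 factors total). The numerators and denominators telescope so the product is an integer; carrying out the multiplication exactly gives PP(5, 4, 10) = 98561919456.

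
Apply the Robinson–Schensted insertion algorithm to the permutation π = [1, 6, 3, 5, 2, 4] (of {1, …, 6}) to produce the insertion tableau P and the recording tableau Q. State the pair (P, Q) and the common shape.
P = [1, 2, 4] / [3, 5] / [6];  Q = [1, 2, 4] / [3, 6] / [5];  common shape = (3, 2, 1)

Row-insert the values π_1, π_2, … into P one at a time, bumping the leftmost entry strictly greater than the inserted value down to the next row. The recording tableau Q records, in position (i, j), the step at which that cell was added to P.
  Insert 1 (step 1): P = [1];  Q = [1]
  Insert 6 (step 2): P = [1, 6];  Q = [1, 2]
  Insert 3 (step 3): P = [1, 3] / [6];  Q = [1, 2] / [3]
  Insert 5 (step 4): P = [1, 3, 5] / [6];  Q = [1, 2, 4] / [3]
  Insert 2 (step 5): P = [1, 2, 5] / [3] / [6];  Q = [1, 2, 4] / [3] / [5]
  Insert 4 (step 6): P = [1, 2, 4] / [3, 5] / [6];  Q = [1, 2, 4] / [3, 6] / [5]
Final shape: (3, 2, 1).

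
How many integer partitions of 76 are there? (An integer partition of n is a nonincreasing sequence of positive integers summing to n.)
p(76) = 9289091

Compute p(n) via the recurrence p(n, m) = p(n, m−1) + p(n−m, m), where p(n, m) counts partitions of n with all parts ≤ m and p(n) = p(n, n). The base cases are p(0, m) = 1 and p(n, 0) = 0 for n > 0. Filling the table yields p(76) = 9289091. (Euler's pentagonal recurrence is an alternative.)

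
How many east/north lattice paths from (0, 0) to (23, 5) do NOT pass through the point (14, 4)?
Number of paths = 67680

Total paths from (0, 0) to (23, 5): C(28, 23) = 98280. Paths through (14, 4): (paths (0, 0) → (14, 4)) × (paths (14, 4) → (23, 5)) = C(18, 14) · C(10, 9) = 3060 · 10 = 30600. Avoidance count = 98280 − 30600 = 67680.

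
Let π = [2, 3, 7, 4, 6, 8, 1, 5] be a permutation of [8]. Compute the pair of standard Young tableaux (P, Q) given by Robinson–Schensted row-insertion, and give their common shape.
P = [1, 3, 4, 5, 8] / [2, 6] / [7];  Q = [1, 2, 3, 5, 6] / [4, 8] / [7];  common shape = (5, 2, 1)

Row-insert the values π_1, π_2, … into P one at a time, bumping the leftmost entry strictly greater than the inserted value down to the next row. The recording tableau Q records, in position (i, j), the step at which that cell was added to P.
  Insert 2 (step 1): P = [2];  Q = [1]
  Insert 3 (step 2): P = [2, 3];  Q = [1, 2]
  Insert 7 (step 3): P = [2, 3, 7];  Q = [1, 2, 3]
  Insert 4 (step 4): P = [2, 3, 4] / [7];  Q = [1, 2, 3] / [4]
  Insert 6 (step 5): P = [2, 3, 4, 6] / [7];  Q = [1, 2, 3, 5] / [4]
  Insert 8 (step 6): P = [2, 3, 4, 6, 8] / [7];  Q = [1, 2, 3, 5, 6] / [4]
  Insert 1 (step 7): P = [1, 3, 4, 6, 8] / [2] / [7];  Q = [1, 2, 3, 5, 6] / [4] / [7]
  Insert 5 (step 8): P = [1, 3, 4, 5, 8] / [2, 6] / [7];  Q = [1, 2, 3, 5, 6] / [4, 8] / [7]
Final shape: (5, 2, 1).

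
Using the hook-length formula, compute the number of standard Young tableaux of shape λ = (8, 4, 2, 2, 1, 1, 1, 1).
# SYT of shape (8, 4, 2, 2, 1, 1, 1, 1) = 79814592

Hook-length formula: f^λ = n! / Π hook(c), product over all cells c of the Young diagram. For λ = (8, 4, 2, 2, 1, 1, 1, 1), n = 20 boxes. Hook lengths by row (left-to-right, top-to-bottom): [15, 10, 7, 6, 4, 3, 2, 1]; [10, 5, 2, 1]; [7, 2]; [6, 1]; [4]; [3]; [2]; [1]. Product of hooks = 30481920000. So f^λ = 20! / 30481920000 = 2432902008176640000 / 30481920000 = 79814592.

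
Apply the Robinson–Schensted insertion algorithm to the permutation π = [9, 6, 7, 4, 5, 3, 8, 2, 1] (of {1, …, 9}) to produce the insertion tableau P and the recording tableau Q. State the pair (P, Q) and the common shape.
P = [1, 5, 8] / [2, 7] / [3] / [4] / [6] / [9];  Q = [1, 3, 7] / [2, 5] / [4] / [6] / [8] / [9];  common shape = (3, 2, 1, 1, 1, 1)

Row-insert the values π_1, π_2, … into P one at a time, bumping the leftmost entry strictly greater than the inserted value down to the next row. The recording tableau Q records, in position (i, j), the step at which that cell was added to P.
  Insert 9 (step 1): P = [9];  Q = [1]
  Insert 6 (step 2): P = [6] / [9];  Q = [1] / [2]
  Insert 7 (step 3): P = [6, 7] / [9];  Q = [1, 3] / [2]
  Insert 4 (step 4): P = [4, 7] / [6] / [9];  Q = [1, 3] / [2] / [4]
  Insert 5 (step 5): P = [4, 5] / [6, 7] / [9];  Q = [1, 3] / [2, 5] / [4]
  Insert 3 (step 6): P = [3, 5] / [4, 7] / [6] / [9];  Q = [1, 3] / [2, 5] / [4] / [6]
  Insert 8 (step 7): P = [3, 5, 8] / [4, 7] / [6] / [9];  Q = [1, 3, 7] / [2, 5] / [4] / [6]
  Insert 2 (step 8): P = [2, 5, 8] / [3, 7] / [4] / [6] / [9];  Q = [1, 3, 7] / [2, 5] / [4] / [6] / [8]
  Insert 1 (step 9): P = [1, 5, 8] / [2, 7] / [3] / [4] / [6] / [9];  Q = [1, 3, 7] / [2, 5] / [4] / [6] / [8] / [9]
Final shape: (3, 2, 1, 1, 1, 1).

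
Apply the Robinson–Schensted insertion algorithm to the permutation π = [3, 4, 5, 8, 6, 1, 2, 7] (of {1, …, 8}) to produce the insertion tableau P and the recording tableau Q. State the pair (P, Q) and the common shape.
P = [1, 2, 5, 6, 7] / [3, 4] / [8];  Q = [1, 2, 3, 4, 8] / [5, 7] / [6];  common shape = (5, 2, 1)

Row-insert the values π_1, π_2, … into P one at a time, bumping the leftmost entry strictly greater than the inserted value down to the next row. The recording tableau Q records, in position (i, j), the step at which that cell was added to P.
  Insert 3 (step 1): P = [3];  Q = [1]
  Insert 4 (step 2): P = [3, 4];  Q = [1, 2]
  Insert 5 (step 3): P = [3, 4, 5];  Q = [1, 2, 3]
  Insert 8 (step 4): P = [3, 4, 5, 8];  Q = [1, 2, 3, 4]
  Insert 6 (step 5): P = [3, 4, 5, 6] / [8];  Q = [1, 2, 3, 4] / [5]
  Insert 1 (step 6): P = [1, 4, 5, 6] / [3] / [8];  Q = [1, 2, 3, 4] / [5] / [6]
  Insert 2 (step 7): P = [1, 2, 5, 6] / [3, 4] / [8];  Q = [1, 2, 3, 4] / [5, 7] / [6]
  Insert 7 (step 8): P = [1, 2, 5, 6, 7] / [3, 4] / [8];  Q = [1, 2, 3, 4, 8] / [5, 7] / [6]
Final shape: (5, 2, 1).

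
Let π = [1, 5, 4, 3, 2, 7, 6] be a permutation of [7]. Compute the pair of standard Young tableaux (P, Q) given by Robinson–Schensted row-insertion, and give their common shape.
P = [1, 2, 6] / [3, 7] / [4] / [5];  Q = [1, 2, 6] / [3, 7] / [4] / [5];  common shape = (3, 2, 1, 1)

Row-insert the values π_1, π_2, … into P one at a time, bumping the leftmost entry strictly greater than the inserted value down to the next row. The recording tableau Q records, in position (i, j), the step at which that cell was added to P.
  Insert 1 (step 1): P = [1];  Q = [1]
  Insert 5 (step 2): P = [1, 5];  Q = [1, 2]
  Insert 4 (step 3): P = [1, 4] / [5];  Q = [1, 2] / [3]
  Insert 3 (step 4): P = [1, 3] / [4] / [5];  Q = [1, 2] / [3] / [4]
  Insert 2 (step 5): P = [1, 2] / [3] / [4] / [5];  Q = [1, 2] / [3] / [4] / [5]
  Insert 7 (step 6): P = [1, 2, 7] / [3] / [4] / [5];  Q = [1, 2, 6] / [3] / [4] / [5]
  Insert 6 (step 7): P = [1, 2, 6] / [3, 7] / [4] / [5];  Q = [1, 2, 6] / [3, 7] / [4] / [5]
Final shape: (3, 2, 1, 1).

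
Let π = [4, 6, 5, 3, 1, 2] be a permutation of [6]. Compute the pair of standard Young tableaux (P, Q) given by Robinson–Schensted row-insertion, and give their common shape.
P = [1, 2] / [3, 5] / [4] / [6];  Q = [1, 2] / [3, 6] / [4] / [5];  common shape = (2, 2, 1, 1)

Row-insert the values π_1, π_2, … into P one at a time, bumping the leftmost entry strictly greater than the inserted value down to the next row. The recording tableau Q records, in position (i, j), the step at which that cell was added to P.
  Insert 4 (step 1): P = [4];  Q = [1]
  Insert 6 (step 2): P = [4, 6];  Q = [1, 2]
  Insert 5 (step 3): P = [4, 5] / [6];  Q = [1, 2] / [3]
  Insert 3 (step 4): P = [3, 5] / [4] / [6];  Q = [1, 2] / [3] / [4]
  Insert 1 (step 5): P = [1, 5] / [3] / [4] / [6];  Q = [1, 2] / [3] / [4] / [5]
  Insert 2 (step 6): P = [1, 2] / [3, 5] / [4] / [6];  Q = [1, 2] / [3, 6] / [4] / [5]
Final shape: (2, 2, 1, 1).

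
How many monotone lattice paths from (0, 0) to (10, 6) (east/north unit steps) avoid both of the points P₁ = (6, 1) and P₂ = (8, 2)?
Number of paths = 6766

Inclusion–exclusion. Total paths: C(16, 10) = 8008. Through P₁: C(7, 6)·C(9, 4) = 882. Through P₂: C(10, 8)·C(6, 2) = 675. Since P₁ is strictly southwest of P₂, a monotone path through both must visit P₁ then P₂; paths through both = C(7, 6)·C(3, 2)·C(6, 2) = 315. Avoid both = 8008 − 882 − 675 + 315 = 6766.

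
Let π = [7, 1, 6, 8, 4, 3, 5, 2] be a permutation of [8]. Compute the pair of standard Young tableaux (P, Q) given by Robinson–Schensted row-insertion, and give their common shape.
P = [1, 2, 5] / [3, 8] / [4] / [6] / [7];  Q = [1, 3, 4] / [2, 7] / [5] / [6] / [8];  common shape = (3, 2, 1, 1, 1)

Row-insert the values π_1, π_2, … into P one at a time, bumping the leftmost entry strictly greater than the inserted value down to the next row. The recording tableau Q records, in position (i, j), the step at which that cell was added to P.
  Insert 7 (step 1): P = [7];  Q = [1]
  Insert 1 (step 2): P = [1] / [7];  Q = [1] / [2]
  Insert 6 (step 3): P = [1, 6] / [7];  Q = [1, 3] / [2]
  Insert 8 (step 4): P = [1, 6, 8] / [7];  Q = [1, 3, 4] / [2]
  Insert 4 (step 5): P = [1, 4, 8] / [6] / [7];  Q = [1, 3, 4] / [2] / [5]
  Insert 3 (step 6): P = [1, 3, 8] / [4] / [6] / [7];  Q = [1, 3, 4] / [2] / [5] / [6]
  Insert 5 (step 7): P = [1, 3, 5] / [4, 8] / [6] / [7];  Q = [1, 3, 4] / [2, 7] / [5] / [6]
  Insert 2 (step 8): P = [1, 2, 5] / [3, 8] / [4] / [6] / [7];  Q = [1, 3, 4] / [2, 7] / [5] / [6] / [8]
Final shape: (3, 2, 1, 1, 1).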